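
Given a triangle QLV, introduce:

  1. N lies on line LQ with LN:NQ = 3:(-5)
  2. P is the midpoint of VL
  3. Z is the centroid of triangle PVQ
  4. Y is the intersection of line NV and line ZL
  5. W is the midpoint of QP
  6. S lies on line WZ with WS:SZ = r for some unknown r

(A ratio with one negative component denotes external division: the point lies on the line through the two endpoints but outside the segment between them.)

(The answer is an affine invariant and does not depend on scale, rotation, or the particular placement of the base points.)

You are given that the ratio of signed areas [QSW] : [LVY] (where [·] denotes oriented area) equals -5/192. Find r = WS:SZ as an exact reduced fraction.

Choose coordinates Q = (0, 0), L = (1, 0), V = (0, 1).
1. N lies on line LQ with LN:NQ = 3:(-5) ⇒ N = (5/2, 0)
2. P is the midpoint of VL ⇒ P = (1/2, 1/2)
3. Z is the centroid of triangle PVQ ⇒ Z = (1/6, 1/2)
4. Y is the intersection of line NV and line ZL ⇒ Y = (-2, 9/5)
5. W is the midpoint of QP ⇒ W = (1/4, 1/4)
6. With WS:SZ = r, write λ = r/(r+1) so S = W + λ·(Z−W); S is affine-linear in λ
Every point depending on S is an affine combination of S and λ-independent points, so each such coordinate is linear in λ; the λ² term in each signed area is a multiple of (Z−W)×(Z−W) = 0, so 2·[QSW] and 2·[LVY] are each linear in λ. Evaluating at λ=0 and λ=1:
  2·[QSW] = -1/12·λ,   2·[LVY] = 6/5
So [QSW]:[LVY] = (-1/12·λ) / (6/5). Setting this equal to -5/192:
  -1/12·λ = -5/192·(6/5)  ⇒  λ = 3/8
Then r = λ/(1−λ) = (3/8)/(5/8) = 3/5. Check: with r = 3/5, S = (7/32, 11/32) and [QSW]:[LVY] = -5/192 as required.

r = 3/5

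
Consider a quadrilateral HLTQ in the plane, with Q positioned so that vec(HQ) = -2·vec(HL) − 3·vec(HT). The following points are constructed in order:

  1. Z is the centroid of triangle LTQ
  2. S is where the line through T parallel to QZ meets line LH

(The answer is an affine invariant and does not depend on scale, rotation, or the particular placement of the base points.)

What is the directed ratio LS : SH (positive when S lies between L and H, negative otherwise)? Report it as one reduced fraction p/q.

LS:SH = -12/5

Assign H = (0, 0), L = (1, 0), T = (0, 1), Q = (-2, -3) — the answer is frame-independent, so this choice is without loss of generality.
1. Z is the centroid of triangle LTQ ⇒ Z = (-1/3, -2/3)
2. S is where the line through T parallel to QZ meets line LH ⇒ S = (-5/7, 0)
S = L + t·(H−L) with t = 12/7, so LS:SH = t:(1−t) = 12/7:-5/7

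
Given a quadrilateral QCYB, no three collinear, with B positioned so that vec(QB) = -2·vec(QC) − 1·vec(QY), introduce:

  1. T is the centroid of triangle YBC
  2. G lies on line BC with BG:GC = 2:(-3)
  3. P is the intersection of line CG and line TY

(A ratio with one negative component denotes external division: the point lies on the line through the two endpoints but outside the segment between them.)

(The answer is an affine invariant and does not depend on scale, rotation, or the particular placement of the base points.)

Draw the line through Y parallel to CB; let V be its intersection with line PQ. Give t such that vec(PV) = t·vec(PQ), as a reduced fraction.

t = 4

Choose coordinates Q = (0, 0), C = (1, 0), Y = (0, 1), B = (-2, -1).
1. T is the centroid of triangle YBC ⇒ T = (-1/3, 0)
2. G lies on line BC with BG:GC = 2:(-3) ⇒ G = (-8, -3)
3. P is the intersection of line CG and line TY ⇒ P = (-1/2, -1/2)
through Y parallel to CB: direction (-3, -1); meets PQ at V = (3/2, 3/2)
V = P + t·(Q−P) with t = 4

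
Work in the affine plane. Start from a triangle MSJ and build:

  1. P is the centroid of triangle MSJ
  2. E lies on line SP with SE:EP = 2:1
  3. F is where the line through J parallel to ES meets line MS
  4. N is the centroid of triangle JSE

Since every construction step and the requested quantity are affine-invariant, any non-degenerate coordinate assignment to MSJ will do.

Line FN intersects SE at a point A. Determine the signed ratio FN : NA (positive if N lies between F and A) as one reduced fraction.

Set M = (0, 0), S = (1, 0), J = (0, 1); any affine frame gives the same invariant.
1. P is the centroid of triangle MSJ ⇒ P = (1/3, 1/3)
2. E lies on line SP with SE:EP = 2:1 ⇒ E = (5/9, 2/9)
3. F is where the line through J parallel to ES meets line MS ⇒ F = (2, 0)
4. N is the centroid of triangle JSE ⇒ N = (14/27, 11/27)
line FN meets SE at A = (-2/9, 11/18)
N = F + t·(A−F) with t = 2/3, so FN:NA = 2/3:1/3

FN:NA = 2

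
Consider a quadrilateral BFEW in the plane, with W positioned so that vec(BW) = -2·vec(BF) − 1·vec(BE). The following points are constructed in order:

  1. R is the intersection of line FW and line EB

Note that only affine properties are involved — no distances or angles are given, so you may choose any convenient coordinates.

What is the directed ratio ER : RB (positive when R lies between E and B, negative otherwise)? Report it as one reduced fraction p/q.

Set B = (0, 0), F = (1, 0), E = (0, 1), W = (-2, -1); any affine frame gives the same invariant.
1. R is the intersection of line FW and line EB ⇒ R = (0, -1/3)
R = E + t·(B−E) with t = 4/3, so ER:RB = t:(1−t) = 4/3:-1/3

ER:RB = -4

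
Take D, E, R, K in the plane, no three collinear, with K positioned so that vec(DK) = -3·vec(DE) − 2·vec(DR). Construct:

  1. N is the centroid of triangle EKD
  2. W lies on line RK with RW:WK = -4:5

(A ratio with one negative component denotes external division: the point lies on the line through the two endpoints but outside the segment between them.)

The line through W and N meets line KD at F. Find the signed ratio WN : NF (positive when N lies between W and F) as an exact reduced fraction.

Work in coordinates with D = (0, 0), E = (1, 0), R = (0, 1), K = (-3, -2).
1. N is the centroid of triangle EKD ⇒ N = (-2/3, -2/3)
2. W lies on line RK with RW:WK = -4:5 ⇒ W = (12, 13)
line WN meets KD at F = (-6/47, -4/47)
N = W + t·(F−W) with t = 47/45, so WN:NF = 47/45:-2/45

WN:NF = -47/2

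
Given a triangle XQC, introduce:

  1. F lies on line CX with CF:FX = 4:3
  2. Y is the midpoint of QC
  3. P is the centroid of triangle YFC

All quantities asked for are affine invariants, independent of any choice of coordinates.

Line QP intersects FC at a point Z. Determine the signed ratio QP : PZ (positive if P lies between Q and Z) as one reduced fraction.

QP:PZ = 5

Assign X = (0, 0), Q = (1, 0), C = (0, 1) — the answer is frame-independent, so this choice is without loss of generality.
1. F lies on line CX with CF:FX = 4:3 ⇒ F = (0, 3/7)
2. Y is the midpoint of QC ⇒ Y = (1/2, 1/2)
3. P is the centroid of triangle YFC ⇒ P = (1/6, 9/14)
line QP meets FC at Z = (0, 27/35)
P = Q + t·(Z−Q) with t = 5/6, so QP:PZ = 5/6:1/6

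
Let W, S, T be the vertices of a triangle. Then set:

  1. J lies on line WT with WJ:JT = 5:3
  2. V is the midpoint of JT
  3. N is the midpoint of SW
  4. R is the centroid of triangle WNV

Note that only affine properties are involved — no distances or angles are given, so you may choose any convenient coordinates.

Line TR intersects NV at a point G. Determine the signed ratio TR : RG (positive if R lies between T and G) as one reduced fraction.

Work in coordinates with W = (0, 0), S = (1, 0), T = (0, 1).
1. J lies on line WT with WJ:JT = 5:3 ⇒ J = (0, 5/8)
2. V is the midpoint of JT ⇒ V = (0, 13/16)
3. N is the midpoint of SW ⇒ N = (1/2, 0)
4. R is the centroid of triangle WNV ⇒ R = (1/6, 13/48)
line TR meets NV at G = (3/44, 247/352)
R = T + t·(G−T) with t = 22/9, so TR:RG = 22/9:-13/9

TR:RG = -22/13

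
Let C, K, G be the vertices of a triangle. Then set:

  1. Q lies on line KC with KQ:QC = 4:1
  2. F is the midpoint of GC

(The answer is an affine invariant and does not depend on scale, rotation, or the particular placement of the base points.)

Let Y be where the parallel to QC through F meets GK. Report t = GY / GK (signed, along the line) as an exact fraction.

t = 1/2

Choose coordinates C = (0, 0), K = (1, 0), G = (0, 1).
1. Q lies on line KC with KQ:QC = 4:1 ⇒ Q = (1/5, 0)
2. F is the midpoint of GC ⇒ F = (0, 1/2)
through F parallel to QC: direction (-1/5, 0); meets GK at Y = (1/2, 1/2)
Y = G + t·(K−G) with t = 1/2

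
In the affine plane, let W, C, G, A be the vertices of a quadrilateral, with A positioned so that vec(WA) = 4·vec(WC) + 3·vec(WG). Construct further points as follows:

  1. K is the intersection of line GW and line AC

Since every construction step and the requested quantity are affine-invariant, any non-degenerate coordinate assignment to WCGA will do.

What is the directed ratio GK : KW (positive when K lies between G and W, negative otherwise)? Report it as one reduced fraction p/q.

Set W = (0, 0), C = (1, 0), G = (0, 1), A = (4, 3); any affine frame gives the same invariant.
1. K is the intersection of line GW and line AC ⇒ K = (0, -1)
K = G + t·(W−G) with t = 2, so GK:KW = t:(1−t) = 2:-1

GK:KW = -2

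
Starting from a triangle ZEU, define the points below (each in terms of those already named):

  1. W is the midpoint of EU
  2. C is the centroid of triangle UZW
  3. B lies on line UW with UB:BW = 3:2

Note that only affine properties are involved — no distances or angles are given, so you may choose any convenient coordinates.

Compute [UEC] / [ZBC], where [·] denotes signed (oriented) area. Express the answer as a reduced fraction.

Work in coordinates with Z = (0, 0), E = (1, 0), U = (0, 1).
1. W is the midpoint of EU ⇒ W = (1/2, 1/2)
2. C is the centroid of triangle UZW ⇒ C = (1/6, 1/2)
3. B lies on line UW with UB:BW = 3:2 ⇒ B = (3/10, 7/10)
2·[UEC] = -1/3, 2·[ZBC] = 1/30
[UEC]:[ZBC] = -1/3:1/30 = -10

[UEC]:[ZBC] = -10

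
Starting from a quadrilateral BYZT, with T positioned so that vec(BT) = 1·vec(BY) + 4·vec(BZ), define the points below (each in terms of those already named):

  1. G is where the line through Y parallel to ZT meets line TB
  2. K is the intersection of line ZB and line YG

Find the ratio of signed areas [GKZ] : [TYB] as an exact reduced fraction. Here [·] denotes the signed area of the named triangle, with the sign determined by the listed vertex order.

[GKZ]:[TYB] = -3

Work in coordinates with B = (0, 0), Y = (1, 0), Z = (0, 1), T = (1, 4).
1. G is where the line through Y parallel to ZT meets line TB ⇒ G = (-3, -12)
2. K is the intersection of line ZB and line YG ⇒ K = (0, -3)
2·[GKZ] = 12, 2·[TYB] = -4
[GKZ]:[TYB] = 12:-4 = -3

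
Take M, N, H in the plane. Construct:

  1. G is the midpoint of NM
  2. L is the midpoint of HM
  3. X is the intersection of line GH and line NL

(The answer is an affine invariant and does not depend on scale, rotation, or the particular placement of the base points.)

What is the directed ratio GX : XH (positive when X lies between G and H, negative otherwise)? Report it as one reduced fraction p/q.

Assign M = (0, 0), N = (1, 0), H = (0, 1) — the answer is frame-independent, so this choice is without loss of generality.
1. G is the midpoint of NM ⇒ G = (1/2, 0)
2. L is the midpoint of HM ⇒ L = (0, 1/2)
3. X is the intersection of line GH and line NL ⇒ X = (1/3, 1/3)
X = G + t·(H−G) with t = 1/3, so GX:XH = t:(1−t) = 1/3:2/3

GX:XH = 1/2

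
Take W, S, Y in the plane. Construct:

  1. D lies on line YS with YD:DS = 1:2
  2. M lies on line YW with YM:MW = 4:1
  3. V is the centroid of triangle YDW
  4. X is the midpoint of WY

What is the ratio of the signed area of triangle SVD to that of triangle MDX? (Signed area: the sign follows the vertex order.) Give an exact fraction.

Assign W = (0, 0), S = (1, 0), Y = (0, 1) — the answer is frame-independent, so this choice is without loss of generality.
1. D lies on line YS with YD:DS = 1:2 ⇒ D = (1/3, 2/3)
2. M lies on line YW with YM:MW = 4:1 ⇒ M = (0, 1/5)
3. V is the centroid of triangle YDW ⇒ V = (1/9, 5/9)
4. X is the midpoint of WY ⇒ X = (0, 1/2)
2·[SVD] = -2/9, 2·[MDX] = 1/10
[SVD]:[MDX] = -2/9:1/10 = -20/9

[SVD]:[MDX] = -20/9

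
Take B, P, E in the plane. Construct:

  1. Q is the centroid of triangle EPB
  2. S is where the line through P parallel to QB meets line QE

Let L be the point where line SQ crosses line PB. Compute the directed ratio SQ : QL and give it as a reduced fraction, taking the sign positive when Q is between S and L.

Choose coordinates B = (0, 0), P = (1, 0), E = (0, 1).
1. Q is the centroid of triangle EPB ⇒ Q = (1/3, 1/3)
2. S is where the line through P parallel to QB meets line QE ⇒ S = (2/3, -1/3)
line SQ meets PB at L = (1/2, 0)
Q = S + t·(L−S) with t = 2, so SQ:QL = 2:-1

SQ:QL = -2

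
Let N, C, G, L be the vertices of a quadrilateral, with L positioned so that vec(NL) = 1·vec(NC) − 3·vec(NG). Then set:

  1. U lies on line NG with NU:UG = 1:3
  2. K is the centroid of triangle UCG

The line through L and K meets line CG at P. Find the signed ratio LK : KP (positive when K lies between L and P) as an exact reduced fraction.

Set N = (0, 0), C = (1, 0), G = (0, 1), L = (1, -3); any affine frame gives the same invariant.
1. U lies on line NG with NU:UG = 1:3 ⇒ U = (0, 1/4)
2. K is the centroid of triangle UCG ⇒ K = (1/3, 5/12)
line LK meets CG at P = (3/11, 8/11)
K = L + t·(P−L) with t = 11/12, so LK:KP = 11/12:1/12

LK:KP = 11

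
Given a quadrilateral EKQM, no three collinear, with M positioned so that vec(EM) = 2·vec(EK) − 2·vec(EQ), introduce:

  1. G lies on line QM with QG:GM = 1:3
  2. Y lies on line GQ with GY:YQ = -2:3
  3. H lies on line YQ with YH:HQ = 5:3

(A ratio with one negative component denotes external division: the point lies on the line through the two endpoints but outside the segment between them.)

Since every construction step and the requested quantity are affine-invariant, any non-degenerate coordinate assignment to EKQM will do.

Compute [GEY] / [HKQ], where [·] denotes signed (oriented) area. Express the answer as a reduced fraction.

Set E = (0, 0), K = (1, 0), Q = (0, 1), M = (2, -2); any affine frame gives the same invariant.
1. G lies on line QM with QG:GM = 1:3 ⇒ G = (1/2, 1/4)
2. Y lies on line GQ with GY:YQ = -2:3 ⇒ Y = (3/2, -5/4)
3. H lies on line YQ with YH:HQ = 5:3 ⇒ H = (9/16, 5/32)
2·[GEY] = 1, 2·[HKQ] = 9/32
[GEY]:[HKQ] = 1:9/32 = 32/9

[GEY]:[HKQ] = 32/9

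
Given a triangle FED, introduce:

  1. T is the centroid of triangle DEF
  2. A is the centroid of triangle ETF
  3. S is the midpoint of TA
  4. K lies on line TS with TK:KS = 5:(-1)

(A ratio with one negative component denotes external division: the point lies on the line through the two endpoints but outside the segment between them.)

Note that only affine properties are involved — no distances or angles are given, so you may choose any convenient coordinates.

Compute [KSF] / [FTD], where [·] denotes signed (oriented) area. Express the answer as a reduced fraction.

[KSF]:[FTD] = 1/24

Assign F = (0, 0), E = (1, 0), D = (0, 1) — the answer is frame-independent, so this choice is without loss of generality.
1. T is the centroid of triangle DEF ⇒ T = (1/3, 1/3)
2. A is the centroid of triangle ETF ⇒ A = (4/9, 1/9)
3. S is the midpoint of TA ⇒ S = (7/18, 2/9)
4. K lies on line TS with TK:KS = 5:(-1) ⇒ K = (29/72, 7/36)
2·[KSF] = 1/72, 2·[FTD] = 1/3
[KSF]:[FTD] = 1/72:1/3 = 1/24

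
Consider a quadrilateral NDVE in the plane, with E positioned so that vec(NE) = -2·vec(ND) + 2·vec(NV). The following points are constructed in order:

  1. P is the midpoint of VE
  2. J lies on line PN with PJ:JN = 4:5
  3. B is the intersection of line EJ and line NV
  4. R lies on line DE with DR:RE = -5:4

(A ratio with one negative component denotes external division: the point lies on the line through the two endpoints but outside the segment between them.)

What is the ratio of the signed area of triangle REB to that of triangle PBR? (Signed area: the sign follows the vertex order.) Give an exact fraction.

[REB]:[PBR] = 22/39

Set N = (0, 0), D = (1, 0), V = (0, 1), E = (-2, 2); any affine frame gives the same invariant.
1. P is the midpoint of VE ⇒ P = (-1, 3/2)
2. J lies on line PN with PJ:JN = 4:5 ⇒ J = (-5/9, 5/6)
3. B is the intersection of line EJ and line NV ⇒ B = (0, 5/13)
4. R lies on line DE with DR:RE = -5:4 ⇒ R = (-14, 10)
2·[REB] = -44/13, 2·[PBR] = -6
[REB]:[PBR] = -44/13:-6 = 22/39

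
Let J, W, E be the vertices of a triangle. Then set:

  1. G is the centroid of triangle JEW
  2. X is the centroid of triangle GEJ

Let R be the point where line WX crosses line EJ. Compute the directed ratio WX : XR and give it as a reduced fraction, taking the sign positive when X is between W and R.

WX:XR = 8

Work in coordinates with J = (0, 0), W = (1, 0), E = (0, 1).
1. G is the centroid of triangle JEW ⇒ G = (1/3, 1/3)
2. X is the centroid of triangle GEJ ⇒ X = (1/9, 4/9)
line WX meets EJ at R = (0, 1/2)
X = W + t·(R−W) with t = 8/9, so WX:XR = 8/9:1/9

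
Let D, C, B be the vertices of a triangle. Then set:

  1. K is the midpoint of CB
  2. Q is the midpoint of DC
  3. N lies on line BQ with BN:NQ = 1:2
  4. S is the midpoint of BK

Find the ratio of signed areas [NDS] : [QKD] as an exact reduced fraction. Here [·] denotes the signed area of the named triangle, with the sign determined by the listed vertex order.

Set D = (0, 0), C = (1, 0), B = (0, 1); any affine frame gives the same invariant.
1. K is the midpoint of CB ⇒ K = (1/2, 1/2)
2. Q is the midpoint of DC ⇒ Q = (1/2, 0)
3. N lies on line BQ with BN:NQ = 1:2 ⇒ N = (1/6, 2/3)
4. S is the midpoint of BK ⇒ S = (1/4, 3/4)
2·[NDS] = 1/24, 2·[QKD] = 1/4
[NDS]:[QKD] = 1/24:1/4 = 1/6

[NDS]:[QKD] = 1/6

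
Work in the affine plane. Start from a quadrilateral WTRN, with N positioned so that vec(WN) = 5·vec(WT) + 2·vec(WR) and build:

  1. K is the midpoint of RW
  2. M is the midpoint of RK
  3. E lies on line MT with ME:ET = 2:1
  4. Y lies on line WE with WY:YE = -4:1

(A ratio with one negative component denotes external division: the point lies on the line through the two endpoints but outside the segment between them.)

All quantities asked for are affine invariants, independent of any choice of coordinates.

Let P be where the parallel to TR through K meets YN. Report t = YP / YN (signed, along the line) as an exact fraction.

Set W = (0, 0), T = (1, 0), R = (0, 1), N = (5, 2); any affine frame gives the same invariant.
1. K is the midpoint of RW ⇒ K = (0, 1/2)
2. M is the midpoint of RK ⇒ M = (0, 3/4)
3. E lies on line MT with ME:ET = 2:1 ⇒ E = (2/3, 1/4)
4. Y lies on line WE with WY:YE = -4:1 ⇒ Y = (8/9, 1/3)
through K parallel to TR: direction (-1, 1); meets YN at P = (3/8, 1/8)
P = Y + t·(N−Y) with t = -1/8

t = -1/8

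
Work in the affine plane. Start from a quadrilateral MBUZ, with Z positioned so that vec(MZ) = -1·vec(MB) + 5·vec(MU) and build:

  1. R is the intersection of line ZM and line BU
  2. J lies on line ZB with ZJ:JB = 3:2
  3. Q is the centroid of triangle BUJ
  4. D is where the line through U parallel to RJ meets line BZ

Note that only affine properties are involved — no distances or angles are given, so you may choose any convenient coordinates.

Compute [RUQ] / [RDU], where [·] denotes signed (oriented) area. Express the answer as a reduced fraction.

[RUQ]:[RDU] = -5/12

Assign M = (0, 0), B = (1, 0), U = (0, 1), Z = (-1, 5) — the answer is frame-independent, so this choice is without loss of generality.
1. R is the intersection of line ZM and line BU ⇒ R = (-1/4, 5/4)
2. J lies on line ZB with ZJ:JB = 3:2 ⇒ J = (1/5, 2)
3. Q is the centroid of triangle BUJ ⇒ Q = (2/5, 1)
4. D is where the line through U parallel to RJ meets line BZ ⇒ D = (9/25, 8/5)
2·[RUQ] = 1/10, 2·[RDU] = -6/25
[RUQ]:[RDU] = 1/10:-6/25 = -5/12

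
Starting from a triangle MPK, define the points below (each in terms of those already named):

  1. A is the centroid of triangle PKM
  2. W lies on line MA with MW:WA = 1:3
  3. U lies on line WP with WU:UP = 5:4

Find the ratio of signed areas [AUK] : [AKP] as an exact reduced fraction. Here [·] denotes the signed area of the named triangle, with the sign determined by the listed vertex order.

Set M = (0, 0), P = (1, 0), K = (0, 1); any affine frame gives the same invariant.
1. A is the centroid of triangle PKM ⇒ A = (1/3, 1/3)
2. W lies on line MA with MW:WA = 1:3 ⇒ W = (1/12, 1/12)
3. U lies on line WP with WU:UP = 5:4 ⇒ U = (16/27, 1/27)
2·[AUK] = 2/27, 2·[AKP] = -1/3
[AUK]:[AKP] = 2/27:-1/3 = -2/9

[AUK]:[AKP] = -2/9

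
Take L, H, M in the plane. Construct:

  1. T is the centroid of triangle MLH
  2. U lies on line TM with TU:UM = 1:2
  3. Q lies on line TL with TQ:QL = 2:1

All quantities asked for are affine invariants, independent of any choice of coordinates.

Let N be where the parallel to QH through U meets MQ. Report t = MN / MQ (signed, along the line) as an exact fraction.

t = 10/21

Choose coordinates L = (0, 0), H = (1, 0), M = (0, 1).
1. T is the centroid of triangle MLH ⇒ T = (1/3, 1/3)
2. U lies on line TM with TU:UM = 1:2 ⇒ U = (2/9, 5/9)
3. Q lies on line TL with TQ:QL = 2:1 ⇒ Q = (1/9, 1/9)
through U parallel to QH: direction (8/9, -1/9); meets MQ at N = (10/189, 109/189)
N = M + t·(Q−M) with t = 10/21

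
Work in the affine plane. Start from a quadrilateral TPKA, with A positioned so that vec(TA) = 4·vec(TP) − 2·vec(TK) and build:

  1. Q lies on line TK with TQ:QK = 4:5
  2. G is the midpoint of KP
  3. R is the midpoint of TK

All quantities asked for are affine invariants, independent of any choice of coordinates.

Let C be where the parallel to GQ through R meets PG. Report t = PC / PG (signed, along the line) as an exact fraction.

Choose coordinates T = (0, 0), P = (1, 0), K = (0, 1), A = (4, -2).
1. Q lies on line TK with TQ:QK = 4:5 ⇒ Q = (0, 4/9)
2. G is the midpoint of KP ⇒ G = (1/2, 1/2)
3. R is the midpoint of TK ⇒ R = (0, 1/2)
through R parallel to GQ: direction (-1/2, -1/18); meets PG at C = (9/20, 11/20)
C = P + t·(G−P) with t = 11/10

t = 11/10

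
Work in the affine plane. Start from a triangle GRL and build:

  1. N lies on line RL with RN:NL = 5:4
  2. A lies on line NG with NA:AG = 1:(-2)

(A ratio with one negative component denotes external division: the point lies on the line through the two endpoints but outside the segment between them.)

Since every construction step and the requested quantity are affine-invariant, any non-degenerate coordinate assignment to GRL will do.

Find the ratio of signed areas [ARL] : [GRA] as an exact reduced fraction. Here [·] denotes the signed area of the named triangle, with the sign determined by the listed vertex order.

[ARL]:[GRA] = -9/10

Assign G = (0, 0), R = (1, 0), L = (0, 1) — the answer is frame-independent, so this choice is without loss of generality.
1. N lies on line RL with RN:NL = 5:4 ⇒ N = (4/9, 5/9)
2. A lies on line NG with NA:AG = 1:(-2) ⇒ A = (8/9, 10/9)
2·[ARL] = -1, 2·[GRA] = 10/9
[ARL]:[GRA] = -1:10/9 = -9/10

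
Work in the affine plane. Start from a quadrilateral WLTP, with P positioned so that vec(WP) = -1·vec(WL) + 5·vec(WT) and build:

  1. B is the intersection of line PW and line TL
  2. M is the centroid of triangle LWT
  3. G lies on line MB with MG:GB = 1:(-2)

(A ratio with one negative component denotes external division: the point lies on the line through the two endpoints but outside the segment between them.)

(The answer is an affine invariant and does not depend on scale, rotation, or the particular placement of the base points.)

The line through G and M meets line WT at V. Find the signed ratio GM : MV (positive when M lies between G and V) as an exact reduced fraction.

Work in coordinates with W = (0, 0), L = (1, 0), T = (0, 1), P = (-1, 5).
1. B is the intersection of line PW and line TL ⇒ B = (-1/4, 5/4)
2. M is the centroid of triangle LWT ⇒ M = (1/3, 1/3)
3. G lies on line MB with MG:GB = 1:(-2) ⇒ G = (11/12, -7/12)
line GM meets WT at V = (0, 6/7)
M = G + t·(V−G) with t = 7/11, so GM:MV = 7/11:4/11

GM:MV = 7/4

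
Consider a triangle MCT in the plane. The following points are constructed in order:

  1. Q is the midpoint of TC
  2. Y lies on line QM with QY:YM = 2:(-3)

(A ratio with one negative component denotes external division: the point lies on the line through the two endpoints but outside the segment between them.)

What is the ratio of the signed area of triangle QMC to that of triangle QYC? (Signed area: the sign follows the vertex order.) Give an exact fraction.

Work in coordinates with M = (0, 0), C = (1, 0), T = (0, 1).
1. Q is the midpoint of TC ⇒ Q = (1/2, 1/2)
2. Y lies on line QM with QY:YM = 2:(-3) ⇒ Y = (3/2, 3/2)
2·[QMC] = 1/2, 2·[QYC] = -1
[QMC]:[QYC] = 1/2:-1 = -1/2

[QMC]:[QYC] = -1/2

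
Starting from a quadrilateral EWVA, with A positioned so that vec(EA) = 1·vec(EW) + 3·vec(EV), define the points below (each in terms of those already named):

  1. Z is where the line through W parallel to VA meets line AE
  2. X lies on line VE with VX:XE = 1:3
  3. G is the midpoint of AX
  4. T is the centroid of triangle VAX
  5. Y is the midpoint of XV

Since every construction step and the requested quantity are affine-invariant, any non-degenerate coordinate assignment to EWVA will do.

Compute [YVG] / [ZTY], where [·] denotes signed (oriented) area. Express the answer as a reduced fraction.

[YVG]:[ZTY] = -1/14

Assign E = (0, 0), W = (1, 0), V = (0, 1), A = (1, 3) — the answer is frame-independent, so this choice is without loss of generality.
1. Z is where the line through W parallel to VA meets line AE ⇒ Z = (-2, -6)
2. X lies on line VE with VX:XE = 1:3 ⇒ X = (0, 3/4)
3. G is the midpoint of AX ⇒ G = (1/2, 15/8)
4. T is the centroid of triangle VAX ⇒ T = (1/3, 19/12)
5. Y is the midpoint of XV ⇒ Y = (0, 7/8)
2·[YVG] = -1/16, 2·[ZTY] = 7/8
[YVG]:[ZTY] = -1/16:7/8 = -1/14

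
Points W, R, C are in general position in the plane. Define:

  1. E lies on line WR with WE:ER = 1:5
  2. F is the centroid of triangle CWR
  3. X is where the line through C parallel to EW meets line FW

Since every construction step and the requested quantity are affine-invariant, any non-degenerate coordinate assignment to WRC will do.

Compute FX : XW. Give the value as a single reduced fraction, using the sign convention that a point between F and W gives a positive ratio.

Choose coordinates W = (0, 0), R = (1, 0), C = (0, 1).
1. E lies on line WR with WE:ER = 1:5 ⇒ E = (1/6, 0)
2. F is the centroid of triangle CWR ⇒ F = (1/3, 1/3)
3. X is where the line through C parallel to EW meets line FW ⇒ X = (1, 1)
X = F + t·(W−F) with t = -2, so FX:XW = t:(1−t) = -2:3

FX:XW = -2/3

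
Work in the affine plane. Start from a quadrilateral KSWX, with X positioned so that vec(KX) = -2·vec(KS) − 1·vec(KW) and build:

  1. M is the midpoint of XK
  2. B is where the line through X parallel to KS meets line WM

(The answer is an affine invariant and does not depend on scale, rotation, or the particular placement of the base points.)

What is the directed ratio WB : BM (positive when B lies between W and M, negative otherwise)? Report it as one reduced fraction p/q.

Work in coordinates with K = (0, 0), S = (1, 0), W = (0, 1), X = (-2, -1).
1. M is the midpoint of XK ⇒ M = (-1, -1/2)
2. B is where the line through X parallel to KS meets line WM ⇒ B = (-4/3, -1)
B = W + t·(M−W) with t = 4/3, so WB:BM = t:(1−t) = 4/3:-1/3

WB:BM = -4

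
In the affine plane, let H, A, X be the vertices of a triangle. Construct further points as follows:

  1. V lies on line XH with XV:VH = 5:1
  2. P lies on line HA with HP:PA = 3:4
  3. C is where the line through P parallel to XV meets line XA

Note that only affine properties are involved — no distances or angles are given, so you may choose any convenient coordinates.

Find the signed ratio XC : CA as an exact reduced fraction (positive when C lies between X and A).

XC:CA = 3/4

Assign H = (0, 0), A = (1, 0), X = (0, 1) — the answer is frame-independent, so this choice is without loss of generality.
1. V lies on line XH with XV:VH = 5:1 ⇒ V = (0, 1/6)
2. P lies on line HA with HP:PA = 3:4 ⇒ P = (3/7, 0)
3. C is where the line through P parallel to XV meets line XA ⇒ C = (3/7, 4/7)
C = X + t·(A−X) with t = 3/7, so XC:CA = t:(1−t) = 3/7:4/7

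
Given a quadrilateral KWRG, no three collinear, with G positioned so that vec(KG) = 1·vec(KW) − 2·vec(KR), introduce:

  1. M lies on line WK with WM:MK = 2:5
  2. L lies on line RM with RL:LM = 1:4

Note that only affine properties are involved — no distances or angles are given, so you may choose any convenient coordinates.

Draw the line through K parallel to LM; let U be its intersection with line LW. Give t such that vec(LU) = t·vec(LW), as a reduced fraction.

Set K = (0, 0), W = (1, 0), R = (0, 1), G = (1, -2); any affine frame gives the same invariant.
1. M lies on line WK with WM:MK = 2:5 ⇒ M = (5/7, 0)
2. L lies on line RM with RL:LM = 1:4 ⇒ L = (1/7, 4/5)
through K parallel to LM: direction (4/7, -4/5); meets LW at U = (-2, 14/5)
U = L + t·(W−L) with t = -5/2

t = -5/2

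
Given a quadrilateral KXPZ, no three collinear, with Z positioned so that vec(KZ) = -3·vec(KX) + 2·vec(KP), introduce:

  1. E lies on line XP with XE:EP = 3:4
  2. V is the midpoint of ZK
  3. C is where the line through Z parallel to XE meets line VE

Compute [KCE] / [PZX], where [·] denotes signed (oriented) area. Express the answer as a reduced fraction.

[KCE]:[PZX] = -17/21

Choose coordinates K = (0, 0), X = (1, 0), P = (0, 1), Z = (-3, 2).
1. E lies on line XP with XE:EP = 3:4 ⇒ E = (4/7, 3/7)
2. V is the midpoint of ZK ⇒ V = (-3/2, 1)
3. C is where the line through Z parallel to XE meets line VE ⇒ C = (-46/21, 25/21)
2·[KCE] = -34/21, 2·[PZX] = 2
[KCE]:[PZX] = -34/21:2 = -17/21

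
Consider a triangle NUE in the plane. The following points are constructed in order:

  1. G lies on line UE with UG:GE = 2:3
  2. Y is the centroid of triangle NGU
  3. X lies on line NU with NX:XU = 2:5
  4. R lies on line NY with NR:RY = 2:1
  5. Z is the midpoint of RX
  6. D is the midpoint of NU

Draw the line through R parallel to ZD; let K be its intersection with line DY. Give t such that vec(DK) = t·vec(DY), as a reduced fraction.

Assign N = (0, 0), U = (1, 0), E = (0, 1) — the answer is frame-independent, so this choice is without loss of generality.
1. G lies on line UE with UG:GE = 2:3 ⇒ G = (3/5, 2/5)
2. Y is the centroid of triangle NGU ⇒ Y = (8/15, 2/15)
3. X lies on line NU with NX:XU = 2:5 ⇒ X = (2/7, 0)
4. R lies on line NY with NR:RY = 2:1 ⇒ R = (16/45, 4/45)
5. Z is the midpoint of RX ⇒ Z = (101/315, 2/45)
6. D is the midpoint of NU ⇒ D = (1/2, 0)
through R parallel to ZD: direction (113/630, -2/45); meets DY at K = (41/80, 1/20)
K = D + t·(Y−D) with t = 3/8

t = 3/8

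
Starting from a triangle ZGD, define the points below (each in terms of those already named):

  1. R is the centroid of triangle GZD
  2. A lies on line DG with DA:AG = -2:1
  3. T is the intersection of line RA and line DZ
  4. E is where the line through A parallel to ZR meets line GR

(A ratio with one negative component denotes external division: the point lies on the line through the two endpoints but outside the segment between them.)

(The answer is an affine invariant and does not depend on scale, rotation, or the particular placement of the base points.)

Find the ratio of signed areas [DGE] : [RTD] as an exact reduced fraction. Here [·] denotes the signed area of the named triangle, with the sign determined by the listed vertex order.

[DGE]:[RTD] = -5

Work in coordinates with Z = (0, 0), G = (1, 0), D = (0, 1).
1. R is the centroid of triangle GZD ⇒ R = (1/3, 1/3)
2. A lies on line DG with DA:AG = -2:1 ⇒ A = (2, -1)
3. T is the intersection of line RA and line DZ ⇒ T = (0, 3/5)
4. E is where the line through A parallel to ZR meets line GR ⇒ E = (7/3, -2/3)
2·[DGE] = 2/3, 2·[RTD] = -2/15
[DGE]:[RTD] = 2/3:-2/15 = -5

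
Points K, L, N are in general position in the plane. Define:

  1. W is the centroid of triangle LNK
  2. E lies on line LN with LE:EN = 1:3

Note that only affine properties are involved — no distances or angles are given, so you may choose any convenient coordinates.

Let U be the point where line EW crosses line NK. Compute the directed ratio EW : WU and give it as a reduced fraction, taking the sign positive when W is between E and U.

Work in coordinates with K = (0, 0), L = (1, 0), N = (0, 1).
1. W is the centroid of triangle LNK ⇒ W = (1/3, 1/3)
2. E lies on line LN with LE:EN = 1:3 ⇒ E = (3/4, 1/4)
line EW meets NK at U = (0, 2/5)
W = E + t·(U−E) with t = 5/9, so EW:WU = 5/9:4/9

EW:WU = 5/4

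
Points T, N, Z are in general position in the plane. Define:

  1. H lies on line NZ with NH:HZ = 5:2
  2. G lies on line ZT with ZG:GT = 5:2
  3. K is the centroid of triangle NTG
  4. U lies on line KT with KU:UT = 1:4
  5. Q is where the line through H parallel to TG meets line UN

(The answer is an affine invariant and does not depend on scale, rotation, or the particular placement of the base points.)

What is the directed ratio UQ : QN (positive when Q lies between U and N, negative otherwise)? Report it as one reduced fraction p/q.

Set T = (0, 0), N = (1, 0), Z = (0, 1); any affine frame gives the same invariant.
1. H lies on line NZ with NH:HZ = 5:2 ⇒ H = (2/7, 5/7)
2. G lies on line ZT with ZG:GT = 5:2 ⇒ G = (0, 2/7)
3. K is the centroid of triangle NTG ⇒ K = (1/3, 2/21)
4. U lies on line KT with KU:UT = 1:4 ⇒ U = (4/15, 8/105)
5. Q is where the line through H parallel to TG meets line UN ⇒ Q = (2/7, 40/539)
Q = U + t·(N−U) with t = 2/77, so UQ:QN = t:(1−t) = 2/77:75/77

UQ:QN = 2/75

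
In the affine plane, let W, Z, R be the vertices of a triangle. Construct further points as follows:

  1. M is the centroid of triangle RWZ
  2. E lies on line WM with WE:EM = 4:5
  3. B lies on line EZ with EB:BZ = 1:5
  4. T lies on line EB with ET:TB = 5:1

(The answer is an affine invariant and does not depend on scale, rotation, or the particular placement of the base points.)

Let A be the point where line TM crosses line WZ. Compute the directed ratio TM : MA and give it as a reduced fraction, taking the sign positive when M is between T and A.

Work in coordinates with W = (0, 0), Z = (1, 0), R = (0, 1).
1. M is the centroid of triangle RWZ ⇒ M = (1/3, 1/3)
2. E lies on line WM with WE:EM = 4:5 ⇒ E = (4/27, 4/27)
3. B lies on line EZ with EB:BZ = 1:5 ⇒ B = (47/162, 10/81)
4. T lies on line EB with ET:TB = 5:1 ⇒ T = (259/972, 31/243)
line TM meets WZ at A = (9/40, 0)
M = T + t·(A−T) with t = -50/31, so TM:MA = -50/31:81/31

TM:MA = -50/81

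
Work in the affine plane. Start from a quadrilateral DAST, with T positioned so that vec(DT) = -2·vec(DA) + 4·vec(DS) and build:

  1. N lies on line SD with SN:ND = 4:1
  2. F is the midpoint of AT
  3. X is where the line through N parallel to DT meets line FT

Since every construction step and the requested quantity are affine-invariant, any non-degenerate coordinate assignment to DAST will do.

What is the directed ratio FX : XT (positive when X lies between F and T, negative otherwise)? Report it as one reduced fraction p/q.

FX:XT = 4

Set D = (0, 0), A = (1, 0), S = (0, 1), T = (-2, 4); any affine frame gives the same invariant.
1. N lies on line SD with SN:ND = 4:1 ⇒ N = (0, 1/5)
2. F is the midpoint of AT ⇒ F = (-1/2, 2)
3. X is where the line through N parallel to DT meets line FT ⇒ X = (-17/10, 18/5)
X = F + t·(T−F) with t = 4/5, so FX:XT = t:(1−t) = 4/5:1/5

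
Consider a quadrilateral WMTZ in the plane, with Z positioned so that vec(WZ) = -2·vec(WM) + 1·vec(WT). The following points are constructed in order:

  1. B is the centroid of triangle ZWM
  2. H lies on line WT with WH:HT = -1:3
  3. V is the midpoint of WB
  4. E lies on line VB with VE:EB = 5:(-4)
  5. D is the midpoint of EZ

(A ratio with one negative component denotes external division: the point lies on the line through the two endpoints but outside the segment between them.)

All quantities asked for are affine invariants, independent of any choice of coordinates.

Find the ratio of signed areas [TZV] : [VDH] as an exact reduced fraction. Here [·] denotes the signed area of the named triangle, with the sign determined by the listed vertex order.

Choose coordinates W = (0, 0), M = (1, 0), T = (0, 1), Z = (-2, 1).
1. B is the centroid of triangle ZWM ⇒ B = (-1/3, 1/3)
2. H lies on line WT with WH:HT = -1:3 ⇒ H = (0, -1/2)
3. V is the midpoint of WB ⇒ V = (-1/6, 1/6)
4. E lies on line VB with VE:EB = 5:(-4) ⇒ E = (-1, 1)
5. D is the midpoint of EZ ⇒ D = (-3/2, 1)
2·[TZV] = 5/3, 2·[VDH] = 3/4
[TZV]:[VDH] = 5/3:3/4 = 20/9

[TZV]:[VDH] = 20/9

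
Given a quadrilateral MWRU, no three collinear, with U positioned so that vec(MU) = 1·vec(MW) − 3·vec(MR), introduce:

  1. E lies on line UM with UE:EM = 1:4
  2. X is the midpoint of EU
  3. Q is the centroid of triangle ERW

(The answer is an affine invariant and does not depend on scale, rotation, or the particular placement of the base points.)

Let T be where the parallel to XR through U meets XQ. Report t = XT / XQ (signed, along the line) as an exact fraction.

Set M = (0, 0), W = (1, 0), R = (0, 1), U = (1, -3); any affine frame gives the same invariant.
1. E lies on line UM with UE:EM = 1:4 ⇒ E = (4/5, -12/5)
2. X is the midpoint of EU ⇒ X = (9/10, -27/10)
3. Q is the centroid of triangle ERW ⇒ Q = (3/5, -7/15)
through U parallel to XR: direction (-9/10, 37/10); meets XQ at T = (13/15, -331/135)
T = X + t·(Q−X) with t = 1/9

t = 1/9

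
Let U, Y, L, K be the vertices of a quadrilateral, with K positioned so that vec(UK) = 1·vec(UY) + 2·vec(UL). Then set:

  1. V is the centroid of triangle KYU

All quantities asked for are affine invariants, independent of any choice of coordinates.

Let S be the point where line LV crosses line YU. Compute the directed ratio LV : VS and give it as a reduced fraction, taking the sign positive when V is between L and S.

Choose coordinates U = (0, 0), Y = (1, 0), L = (0, 1), K = (1, 2).
1. V is the centroid of triangle KYU ⇒ V = (2/3, 2/3)
line LV meets YU at S = (2, 0)
V = L + t·(S−L) with t = 1/3, so LV:VS = 1/3:2/3

LV:VS = 1/2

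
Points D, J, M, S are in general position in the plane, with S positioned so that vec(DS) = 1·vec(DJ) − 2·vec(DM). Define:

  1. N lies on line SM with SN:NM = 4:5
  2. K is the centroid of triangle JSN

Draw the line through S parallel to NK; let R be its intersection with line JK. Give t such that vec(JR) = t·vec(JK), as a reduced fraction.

Work in coordinates with D = (0, 0), J = (1, 0), M = (0, 1), S = (1, -2).
1. N lies on line SM with SN:NM = 4:5 ⇒ N = (5/9, -2/3)
2. K is the centroid of triangle JSN ⇒ K = (23/27, -8/9)
through S parallel to NK: direction (8/27, -2/9); meets JK at R = (19/27, -16/9)
R = J + t·(K−J) with t = 2

t = 2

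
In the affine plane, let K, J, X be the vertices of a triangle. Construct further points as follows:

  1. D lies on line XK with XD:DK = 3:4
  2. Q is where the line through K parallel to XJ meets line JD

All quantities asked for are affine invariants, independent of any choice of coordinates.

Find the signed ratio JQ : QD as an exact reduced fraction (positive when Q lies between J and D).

JQ:QD = -7/4

Work in coordinates with K = (0, 0), J = (1, 0), X = (0, 1).
1. D lies on line XK with XD:DK = 3:4 ⇒ D = (0, 4/7)
2. Q is where the line through K parallel to XJ meets line JD ⇒ Q = (-4/3, 4/3)
Q = J + t·(D−J) with t = 7/3, so JQ:QD = t:(1−t) = 7/3:-4/3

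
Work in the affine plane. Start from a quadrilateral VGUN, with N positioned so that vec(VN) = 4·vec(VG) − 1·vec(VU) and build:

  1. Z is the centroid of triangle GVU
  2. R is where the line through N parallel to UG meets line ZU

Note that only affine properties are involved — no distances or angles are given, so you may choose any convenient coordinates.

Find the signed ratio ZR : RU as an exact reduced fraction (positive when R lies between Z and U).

ZR:RU = -7/6

Set V = (0, 0), G = (1, 0), U = (0, 1), N = (4, -1); any affine frame gives the same invariant.
1. Z is the centroid of triangle GVU ⇒ Z = (1/3, 1/3)
2. R is where the line through N parallel to UG meets line ZU ⇒ R = (-2, 5)
R = Z + t·(U−Z) with t = 7, so ZR:RU = t:(1−t) = 7:-6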